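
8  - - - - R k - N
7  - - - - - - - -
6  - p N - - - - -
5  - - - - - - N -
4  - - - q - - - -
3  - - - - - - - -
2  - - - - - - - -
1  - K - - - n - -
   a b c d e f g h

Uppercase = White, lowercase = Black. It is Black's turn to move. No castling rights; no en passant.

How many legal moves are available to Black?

Black to move; king on f8.
In check: yes, from the white rook on e8.
Legal moves: Kxe8, Kg7.
Count: 2.

2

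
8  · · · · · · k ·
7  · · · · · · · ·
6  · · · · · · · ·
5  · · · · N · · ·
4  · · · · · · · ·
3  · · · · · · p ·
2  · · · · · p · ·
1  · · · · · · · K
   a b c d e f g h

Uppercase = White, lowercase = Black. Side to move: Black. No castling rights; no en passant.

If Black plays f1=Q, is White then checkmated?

yes

After f1=Q: white king on h1; in check: yes, from the black queen on f1.
King squares — g1: attacked by Qf1; g2: attacked by Qf1; h2: attacked by Pg3.
White has no legal moves → checkmate.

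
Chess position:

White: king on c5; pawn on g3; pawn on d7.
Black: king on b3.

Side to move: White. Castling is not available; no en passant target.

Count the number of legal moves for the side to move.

11

White to move; king on c5.
In check: no.
Legal moves: Kd6, Kc6, Kb6, Kd5, Kb5, Kd4, d8=Q, d8=R, d8=B, d8=N, g4.
Count: 11.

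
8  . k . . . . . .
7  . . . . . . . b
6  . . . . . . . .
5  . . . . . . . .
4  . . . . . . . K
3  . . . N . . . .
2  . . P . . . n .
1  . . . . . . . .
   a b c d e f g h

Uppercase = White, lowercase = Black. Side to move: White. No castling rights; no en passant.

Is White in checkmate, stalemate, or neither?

neither

White to move; white king on h4.
In check: yes, from the black knight on g2.
King squares — g3: available; h3: available; g4: available; g5: available; h5: available.
Legal moves for White: Kh5, Kg5, Kg4, Kh3, Kg3.
White is in check but has 5 legal moves → neither.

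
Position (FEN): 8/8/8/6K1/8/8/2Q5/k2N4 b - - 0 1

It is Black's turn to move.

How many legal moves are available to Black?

0

Black to move; king on a1.
In check: no.
Legal moves: none.
Count: 0.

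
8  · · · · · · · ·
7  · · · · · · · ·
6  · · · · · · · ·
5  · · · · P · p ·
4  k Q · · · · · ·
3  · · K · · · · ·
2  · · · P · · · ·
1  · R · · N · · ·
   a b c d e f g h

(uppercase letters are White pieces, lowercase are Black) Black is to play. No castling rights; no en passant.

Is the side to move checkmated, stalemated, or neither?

checkmate

Black to move; black king on a4.
In check: yes, from the white queen on b4.
King squares — a3: attacked by Qb4; b3: attacked by Rb1; b4: attacked by Rb1; a5: attacked by Qb4; b5: attacked by Qb4.
Legal moves for Black: none.
In check with no legal moves → checkmate.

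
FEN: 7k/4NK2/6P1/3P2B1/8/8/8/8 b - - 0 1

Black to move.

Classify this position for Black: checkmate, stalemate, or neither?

stalemate

Black to move; black king on h8.
In check: no.
King squares — g7: attacked by Kf7; h7: attacked by Pg6; g8: attacked by Ne7.
Legal moves for Black: none.
Not in check and no legal moves → stalemate.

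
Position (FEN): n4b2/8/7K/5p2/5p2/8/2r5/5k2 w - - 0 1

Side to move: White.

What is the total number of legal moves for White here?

White to move; king on h6.
In check: yes, from the black bishop on f8.
Legal moves: Kh7, Kg6, Kh5, Kg5.
Count: 4.

4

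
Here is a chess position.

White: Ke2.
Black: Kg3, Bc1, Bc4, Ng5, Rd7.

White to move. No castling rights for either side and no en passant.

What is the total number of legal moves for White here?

White to move; king on e2.
In check: yes, from the black bishop on c4.
Legal moves: Ke1.
Count: 1.

1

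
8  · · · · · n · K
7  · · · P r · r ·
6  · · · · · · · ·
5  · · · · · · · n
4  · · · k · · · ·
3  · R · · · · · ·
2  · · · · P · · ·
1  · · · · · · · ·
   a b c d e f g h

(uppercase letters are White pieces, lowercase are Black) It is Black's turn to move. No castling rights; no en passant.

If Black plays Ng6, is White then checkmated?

After Ng6: white king on h8; in check: yes, from the black knight on g6.
King squares — g7: attacked by Nh5; h7: attacked by Rg7; g8: attacked by Rg7.
White has no legal moves → checkmate.

yes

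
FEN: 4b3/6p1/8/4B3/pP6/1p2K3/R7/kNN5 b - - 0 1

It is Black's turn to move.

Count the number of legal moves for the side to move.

Black to move; king on a1.
In check: yes, from the white rook on a2 and the white bishop on e5.
Legal moves: Kxb1.
Count: 1.

1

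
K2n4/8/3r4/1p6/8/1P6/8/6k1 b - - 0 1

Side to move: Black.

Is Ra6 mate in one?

After Ra6: white king on a8; in check: yes, from the black rook on a6.
White has 1 legal reply: Kb8.
In check but a legal move exists → not checkmate.

no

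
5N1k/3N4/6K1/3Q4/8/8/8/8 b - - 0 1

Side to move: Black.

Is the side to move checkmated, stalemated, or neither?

Black to move; black king on h8.
In check: no.
King squares — g7: attacked by Kg6; h7: attacked by Kg6; g8: attacked by Qd5.
Legal moves for Black: none.
Not in check and no legal moves → stalemate.

stalemate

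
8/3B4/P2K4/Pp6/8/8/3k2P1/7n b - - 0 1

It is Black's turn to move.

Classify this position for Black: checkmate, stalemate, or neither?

neither

Black to move; black king on d2.
In check: no.
Legal moves for Black: Ke3, Kd3, Kc3, Ke2, Kc2, Ke1, Kd1, Kc1, Ng3, Nf2, b4.
Black has 11 legal moves and is not in check → neither.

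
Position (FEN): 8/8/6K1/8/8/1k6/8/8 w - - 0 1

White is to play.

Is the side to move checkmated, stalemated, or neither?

neither

White to move; white king on g6.
In check: no.
Legal moves for White: Kh7, Kg7, Kf7, Kh6, Kf6, Kh5, Kg5, Kf5.
White has 8 legal moves and is not in check → neither.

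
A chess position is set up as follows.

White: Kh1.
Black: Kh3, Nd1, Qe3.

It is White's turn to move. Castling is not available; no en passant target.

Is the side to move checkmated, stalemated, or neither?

stalemate

White to move; white king on h1.
In check: no.
King squares — g1: attacked by Qe3; g2: attacked by Kh3; h2: attacked by Kh3.
Legal moves for White: none.
Not in check and no legal moves → stalemate.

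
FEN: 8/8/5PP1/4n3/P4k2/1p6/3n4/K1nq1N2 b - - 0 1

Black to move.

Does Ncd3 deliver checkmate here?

yes

After Ncd3: white king on a1; in check: yes, from the black queen on d1.
King squares — b1: attacked by Qd1; a2: attacked by Pb3; b2: attacked by Nd3.
White has no legal moves → checkmate.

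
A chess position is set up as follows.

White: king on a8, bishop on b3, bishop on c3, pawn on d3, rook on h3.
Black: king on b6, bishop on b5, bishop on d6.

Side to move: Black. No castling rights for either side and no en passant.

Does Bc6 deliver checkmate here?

yes

After Bc6: white king on a8; in check: yes, from the black bishop on c6.
King squares — a7: attacked by Kb6; b7: attacked by Kb6; b8: attacked by Bd6.
White has no legal moves → checkmate.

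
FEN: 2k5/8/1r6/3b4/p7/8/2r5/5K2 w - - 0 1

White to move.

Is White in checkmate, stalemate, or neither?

White to move; white king on f1.
In check: no.
Legal moves for White: Kg1, Ke1.
White has 2 legal moves and is not in check → neither.

neither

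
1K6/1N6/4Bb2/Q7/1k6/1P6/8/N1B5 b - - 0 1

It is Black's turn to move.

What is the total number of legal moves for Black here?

0

Black to move; king on b4.
In check: yes, from the white queen on a5.
Legal moves: none.
Count: 0.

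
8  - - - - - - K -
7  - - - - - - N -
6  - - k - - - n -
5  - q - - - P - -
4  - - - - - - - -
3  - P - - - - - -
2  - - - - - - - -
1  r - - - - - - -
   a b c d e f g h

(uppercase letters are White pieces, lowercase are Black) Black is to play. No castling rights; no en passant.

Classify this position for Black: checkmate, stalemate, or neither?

Black to move; black king on c6.
In check: no.
Legal moves for Black include: Nh8, Nf8, Ne7+, Ne5, Nh4, Nf4, Kd7, Kc7, Kb7, Kd6, Kb6, Kd5, Kc5, Qb8+, Qb7, Qb6, Qa6, Qxf5, ... (list truncated; more exist).
Black has legal moves and is not in check → neither.

neither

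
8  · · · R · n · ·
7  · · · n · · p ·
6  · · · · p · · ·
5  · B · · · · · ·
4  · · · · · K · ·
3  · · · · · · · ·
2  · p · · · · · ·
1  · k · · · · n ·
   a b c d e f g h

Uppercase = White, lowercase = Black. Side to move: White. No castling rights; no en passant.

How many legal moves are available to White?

White to move; king on f4.
In check: no.
Legal moves: Rxf8, Re8, Rc8, Rb8, Ra8, Rxd7, Bxd7, Bc6, Ba6, Bc4, Ba4, Bd3+, Be2, Bf1, Kg5, Kg4, Ke4, Kg3, Ke3.
Count: 19.

19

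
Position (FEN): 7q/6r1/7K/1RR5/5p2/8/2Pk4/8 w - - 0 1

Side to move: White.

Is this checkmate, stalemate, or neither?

checkmate

White to move; white king on h6.
In check: yes, from the black queen on h8.
King squares — g5: attacked by Rg7; h5: attacked by Qh8; g6: attacked by Rg7; g7: attacked by Qh8; h7: attacked by Rg7.
Legal moves for White: none.
In check with no legal moves → checkmate.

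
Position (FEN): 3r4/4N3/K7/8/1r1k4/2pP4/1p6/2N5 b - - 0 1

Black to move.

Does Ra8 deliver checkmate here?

After Ra8: white king on a6; in check: yes, from the black rook on a8.
King squares — a5: attacked by Ra8; b5: attacked by Rb4; b6: attacked by Rb4; a7: attacked by Ra8; b7: attacked by Rb4.
White has no legal moves → checkmate.

yes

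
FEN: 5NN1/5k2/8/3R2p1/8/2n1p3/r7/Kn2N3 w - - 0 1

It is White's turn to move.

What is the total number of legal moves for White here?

0

White to move; king on a1.
In check: yes, from the black rook on a2.
Legal moves: none.
Count: 0.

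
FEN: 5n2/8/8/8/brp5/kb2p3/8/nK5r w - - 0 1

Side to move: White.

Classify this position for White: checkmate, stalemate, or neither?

checkmate

White to move; white king on b1.
In check: yes, from the black rook on h1.
King squares — a1: attacked by Rh1; c1: attacked by Rh1; a2: attacked by Ka3; b2: attacked by Ka3; c2: attacked by Na1.
Legal moves for White: none.
In check with no legal moves → checkmate.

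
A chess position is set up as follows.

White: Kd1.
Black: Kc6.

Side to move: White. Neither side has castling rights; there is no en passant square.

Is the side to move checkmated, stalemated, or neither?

neither

White to move; white king on d1.
In check: no.
Legal moves for White: Ke2, Kd2, Kc2, Ke1, Kc1.
White has 5 legal moves and is not in check → neither.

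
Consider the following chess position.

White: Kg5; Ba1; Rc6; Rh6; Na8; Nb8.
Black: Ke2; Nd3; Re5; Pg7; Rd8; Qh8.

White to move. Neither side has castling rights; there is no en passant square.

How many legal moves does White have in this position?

4

White to move; king on g5.
In check: yes, from the black rook on e5.
Legal moves: Kg6, Kh4, Kg4, Bxe5.
Count: 4.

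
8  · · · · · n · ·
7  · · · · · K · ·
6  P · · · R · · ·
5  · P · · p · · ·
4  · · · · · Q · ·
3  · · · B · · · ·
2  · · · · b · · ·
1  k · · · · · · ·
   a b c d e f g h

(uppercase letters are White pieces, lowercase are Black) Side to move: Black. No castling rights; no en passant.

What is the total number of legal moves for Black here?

Black to move; king on a1.
In check: no.
Legal moves: Nh7, Nd7, Ng6, Nxe6, Bh5+, Bg4, Bf3, Bxd3, Bf1, Bd1, Kb2, Ka2, exf4, e4.
Count: 14.

14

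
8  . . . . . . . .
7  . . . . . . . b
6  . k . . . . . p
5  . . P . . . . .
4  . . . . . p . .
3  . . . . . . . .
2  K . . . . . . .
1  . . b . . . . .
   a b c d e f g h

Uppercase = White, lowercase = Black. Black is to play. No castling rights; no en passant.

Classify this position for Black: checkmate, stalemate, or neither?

neither

Black to move; black king on b6.
In check: yes, from the white pawn on c5.
King squares — a5: available; b5: available; c5: available; a6: available; c6: available; a7: available; b7: available; c7: available.
Legal moves for Black: Kc7, Kb7, Ka7, Kc6, Ka6, Kxc5, Kb5, Ka5.
Black is in check but has 8 legal moves → neither.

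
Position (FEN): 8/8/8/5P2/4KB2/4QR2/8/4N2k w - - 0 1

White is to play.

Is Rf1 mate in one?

After Rf1: black king on h1; in check: yes, from the white rook on f1.
King squares — g1: attacked by Rf1; g2: attacked by Ne1; h2: attacked by Bf4.
Black has no legal moves → checkmate.

yes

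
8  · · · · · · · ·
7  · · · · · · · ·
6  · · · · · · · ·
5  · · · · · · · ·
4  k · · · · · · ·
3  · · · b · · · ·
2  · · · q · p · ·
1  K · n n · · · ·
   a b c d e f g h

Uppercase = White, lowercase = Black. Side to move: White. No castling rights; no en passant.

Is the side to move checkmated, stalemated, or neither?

White to move; white king on a1.
In check: no.
King squares — b1: attacked by Bd3; a2: attacked by Nc1; b2: attacked by Nd1.
Legal moves for White: none.
Not in check and no legal moves → stalemate.

stalemate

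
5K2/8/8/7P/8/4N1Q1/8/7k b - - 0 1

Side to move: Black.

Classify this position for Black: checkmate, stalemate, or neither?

stalemate

Black to move; black king on h1.
In check: no.
King squares — g1: attacked by Qg3; g2: attacked by Ne3; h2: attacked by Qg3.
Legal moves for Black: none.
Not in check and no legal moves → stalemate.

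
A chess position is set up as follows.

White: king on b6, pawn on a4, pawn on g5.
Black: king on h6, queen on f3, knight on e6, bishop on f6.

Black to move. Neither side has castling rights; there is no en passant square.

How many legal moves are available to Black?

7

Black to move; king on h6.
In check: yes, from the white pawn on g5.
Legal moves: Kh7, Kg7, Kg6, Kh5, Kxg5, Bxg5, Nxg5.
Count: 7.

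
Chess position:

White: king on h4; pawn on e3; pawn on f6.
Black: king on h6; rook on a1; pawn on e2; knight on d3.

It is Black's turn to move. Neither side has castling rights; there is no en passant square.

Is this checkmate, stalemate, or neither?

neither

Black to move; black king on h6.
In check: no.
Legal moves for Black include: Kh7, Kg6, Ne5, Nc5, Nf4, Nb4, Nf2, Nb2, Ne1, Nc1, Ra8, Ra7, Ra6, Ra5, Ra4+, Ra3, Ra2, Rh1+, ... (list truncated; more exist).
Black has legal moves and is not in check → neither.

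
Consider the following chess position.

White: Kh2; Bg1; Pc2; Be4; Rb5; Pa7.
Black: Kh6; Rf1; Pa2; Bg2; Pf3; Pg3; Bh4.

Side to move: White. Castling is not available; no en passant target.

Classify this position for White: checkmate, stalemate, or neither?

checkmate

White to move; white king on h2.
In check: yes, from the black pawn on g3.
King squares — g1: own bishop; h1: attacked by Bg2; g2: attacked by Pf3; g3: attacked by Bh4; h3: attacked by Bg2.
Legal moves for White: none.
In check with no legal moves → checkmate.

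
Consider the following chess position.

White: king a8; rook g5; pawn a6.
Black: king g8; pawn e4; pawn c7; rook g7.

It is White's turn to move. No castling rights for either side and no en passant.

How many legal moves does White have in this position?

17

White to move; king on a8.
In check: no.
Legal moves: Kb8, Kb7, Ka7, Rxg7+, Rg6, Rh5, Rf5, Re5, Rd5, Rc5, Rb5, Ra5, Rg4, Rg3, Rg2, Rg1, a7.
Count: 17.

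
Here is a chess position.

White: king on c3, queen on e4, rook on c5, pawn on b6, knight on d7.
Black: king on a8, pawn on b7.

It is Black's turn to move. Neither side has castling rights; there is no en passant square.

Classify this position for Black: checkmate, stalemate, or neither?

Black to move; black king on a8.
In check: no.
King squares — a7: attacked by Pb6; b7: own pawn; b8: attacked by Nd7.
Legal moves for Black: none.
Not in check and no legal moves → stalemate.

stalemate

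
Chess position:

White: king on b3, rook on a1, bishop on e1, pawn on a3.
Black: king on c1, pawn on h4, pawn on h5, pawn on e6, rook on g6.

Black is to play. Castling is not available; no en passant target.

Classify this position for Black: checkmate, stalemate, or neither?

Black to move; black king on c1.
In check: yes, from the white rook on a1.
King squares — b1: attacked by Ra1; d1: attacked by Ra1; b2: attacked by Kb3; c2: attacked by Kb3; d2: attacked by Be1.
Legal moves for Black: none.
In check with no legal moves → checkmate.

checkmate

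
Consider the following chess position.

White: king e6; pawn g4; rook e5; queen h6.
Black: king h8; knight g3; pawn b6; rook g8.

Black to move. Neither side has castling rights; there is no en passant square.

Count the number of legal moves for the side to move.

Black to move; king on h8.
In check: yes, from the white queen on h6.
Legal moves: none.
Count: 0.

0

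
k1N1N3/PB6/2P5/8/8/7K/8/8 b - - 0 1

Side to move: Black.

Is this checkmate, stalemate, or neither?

checkmate

Black to move; black king on a8.
In check: yes, from the white bishop on b7.
King squares — a7: attacked by Nc8; b7: attacked by Pc6; b8: attacked by Pa7.
Legal moves for Black: none.
In check with no legal moves → checkmate.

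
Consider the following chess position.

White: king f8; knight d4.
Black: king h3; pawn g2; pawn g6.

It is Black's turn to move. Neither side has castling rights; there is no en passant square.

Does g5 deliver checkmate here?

no

After g5: white king on f8; in check: no.
White is not in check, so this cannot be checkmate.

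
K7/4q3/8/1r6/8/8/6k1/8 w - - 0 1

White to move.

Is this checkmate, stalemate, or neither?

stalemate

White to move; white king on a8.
In check: no.
King squares — a7: attacked by Qe7; b7: attacked by Rb5; b8: attacked by Rb5.
Legal moves for White: none.
Not in check and no legal moves → stalemate.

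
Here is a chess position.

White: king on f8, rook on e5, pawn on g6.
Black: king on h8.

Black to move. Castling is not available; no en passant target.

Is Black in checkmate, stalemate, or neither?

stalemate

Black to move; black king on h8.
In check: no.
King squares — g7: attacked by Kf8; h7: attacked by Pg6; g8: attacked by Kf8.
Legal moves for Black: none.
Not in check and no legal moves → stalemate.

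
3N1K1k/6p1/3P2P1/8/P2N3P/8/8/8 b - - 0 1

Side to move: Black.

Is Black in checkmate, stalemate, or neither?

stalemate

Black to move; black king on h8.
In check: no.
King squares — g7: own pawn; h7: attacked by Pg6; g8: attacked by Kf8.
Legal moves for Black: none.
Not in check and no legal moves → stalemate.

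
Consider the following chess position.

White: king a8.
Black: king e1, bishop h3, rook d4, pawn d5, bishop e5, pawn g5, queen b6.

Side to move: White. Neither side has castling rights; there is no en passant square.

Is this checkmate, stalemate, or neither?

White to move; white king on a8.
In check: no.
King squares — a7: attacked by Qb6; b7: attacked by Qb6; b8: attacked by Be5.
Legal moves for White: none.
Not in check and no legal moves → stalemate.

stalemate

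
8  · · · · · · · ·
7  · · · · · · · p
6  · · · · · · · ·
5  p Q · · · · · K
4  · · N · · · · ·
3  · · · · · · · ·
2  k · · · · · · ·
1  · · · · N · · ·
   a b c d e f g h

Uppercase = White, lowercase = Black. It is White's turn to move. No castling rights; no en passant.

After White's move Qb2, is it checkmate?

After Qb2: black king on a2; in check: yes, from the white queen on b2.
King squares — a1: attacked by Qb2; b1: attacked by Qb2; b2: attacked by Nc4; a3: attacked by Qb2; b3: attacked by Qb2.
Black has no legal moves → checkmate.

yes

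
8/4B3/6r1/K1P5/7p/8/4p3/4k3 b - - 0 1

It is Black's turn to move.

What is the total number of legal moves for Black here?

Black to move; king on e1.
In check: no.
Legal moves: Rg8, Rg7, Rh6, Rf6, Re6, Rd6, Rc6, Rb6, Ra6+, Rg5, Rg4, Rg3, Rg2, Rg1, Kf2, Kd2, Kf1, Kd1, h3.
Count: 19.

19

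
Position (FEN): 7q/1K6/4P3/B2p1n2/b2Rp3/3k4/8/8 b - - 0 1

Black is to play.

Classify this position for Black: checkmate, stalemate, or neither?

Black to move; black king on d3.
In check: yes, from the white rook on d4.
King squares — c2: available; d2: attacked by Rd4; e2: available; c3: attacked by Ba5; e3: available; c4: attacked by Rd4; d4: available; e4: own pawn.
Legal moves for Black: Kxd4, Ke3, Ke2, Kc2, Qxd4, Nxd4.
Black is in check but has 6 legal moves → neither.

neither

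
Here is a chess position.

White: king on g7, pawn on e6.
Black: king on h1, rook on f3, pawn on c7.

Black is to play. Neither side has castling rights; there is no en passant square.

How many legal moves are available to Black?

Black to move; king on h1.
In check: no.
Legal moves: Rf8, Rf7+, Rf6, Rf5, Rf4, Rh3, Rg3+, Re3, Rd3, Rc3, Rb3, Ra3, Rf2, Rf1, Kh2, Kg2, Kg1, c6, c5.
Count: 19.

19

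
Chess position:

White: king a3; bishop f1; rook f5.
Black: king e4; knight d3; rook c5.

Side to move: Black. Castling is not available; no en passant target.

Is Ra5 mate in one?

no

After Ra5: white king on a3; in check: yes, from the black rook on a5.
White has 2 legal replies: Kb3, Rxa5.
In check but a legal move exists → not checkmate.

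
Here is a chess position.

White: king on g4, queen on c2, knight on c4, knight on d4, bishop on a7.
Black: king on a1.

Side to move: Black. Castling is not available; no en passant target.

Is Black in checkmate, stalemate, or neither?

stalemate

Black to move; black king on a1.
In check: no.
King squares — b1: attacked by Qc2; a2: attacked by Qc2; b2: attacked by Qc2.
Legal moves for Black: none.
Not in check and no legal moves → stalemate.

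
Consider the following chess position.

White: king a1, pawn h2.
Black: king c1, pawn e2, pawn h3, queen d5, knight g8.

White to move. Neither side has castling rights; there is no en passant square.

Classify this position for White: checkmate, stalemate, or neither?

stalemate

White to move; white king on a1.
In check: no.
King squares — b1: attacked by Kc1; a2: attacked by Qd5; b2: attacked by Kc1.
Legal moves for White: none.
Not in check and no legal moves → stalemate.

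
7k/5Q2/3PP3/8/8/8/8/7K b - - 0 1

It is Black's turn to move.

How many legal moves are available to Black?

0

Black to move; king on h8.
In check: no.
Legal moves: none.
Count: 0.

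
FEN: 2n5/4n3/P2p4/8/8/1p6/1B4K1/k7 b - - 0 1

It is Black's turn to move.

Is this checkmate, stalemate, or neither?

neither

Black to move; black king on a1.
In check: yes, from the white bishop on b2.
King squares — b1: available; a2: available; b2: available.
Legal moves for Black: Kxb2, Ka2, Kb1.
Black is in check but has 3 legal moves → neither.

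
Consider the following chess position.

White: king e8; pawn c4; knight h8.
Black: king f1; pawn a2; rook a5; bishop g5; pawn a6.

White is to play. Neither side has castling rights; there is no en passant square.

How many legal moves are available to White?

White to move; king on e8.
In check: no.
Legal moves: Nf7, Ng6, Kf8, Kf7, Kd7, c5.
Count: 6.

6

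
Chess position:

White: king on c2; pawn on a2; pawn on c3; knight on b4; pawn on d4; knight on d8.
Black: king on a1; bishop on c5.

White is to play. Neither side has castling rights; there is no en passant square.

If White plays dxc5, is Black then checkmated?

After dxc5: black king on a1; in check: no.
Black is not in check, so this cannot be checkmate.

no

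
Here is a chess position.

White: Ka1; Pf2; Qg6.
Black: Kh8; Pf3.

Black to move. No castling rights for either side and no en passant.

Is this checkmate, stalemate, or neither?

stalemate

Black to move; black king on h8.
In check: no.
King squares — g7: attacked by Qg6; h7: attacked by Qg6; g8: attacked by Qg6.
Legal moves for Black: none.
Not in check and no legal moves → stalemate.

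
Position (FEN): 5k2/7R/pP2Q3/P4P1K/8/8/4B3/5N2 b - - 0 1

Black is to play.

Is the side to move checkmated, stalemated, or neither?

Black to move; black king on f8.
In check: no.
King squares — e7: attacked by Qe6; f7: attacked by Qe6; g7: attacked by Rh7; e8: attacked by Qe6; g8: attacked by Qe6.
Legal moves for Black: none.
Not in check and no legal moves → stalemate.

stalemate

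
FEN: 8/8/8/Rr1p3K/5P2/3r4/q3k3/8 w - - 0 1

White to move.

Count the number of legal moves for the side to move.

White to move; king on h5.
In check: no.
Legal moves: Kh6, Kg6, Kg5, Kh4, Kg4, Ra8, Ra7, Ra6, Rxb5, Ra4, Ra3, Rxa2+, f5.
Count: 13.

13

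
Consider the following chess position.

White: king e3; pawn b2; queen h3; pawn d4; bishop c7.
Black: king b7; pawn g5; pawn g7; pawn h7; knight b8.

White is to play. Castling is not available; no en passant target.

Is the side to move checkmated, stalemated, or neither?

neither

White to move; white king on e3.
In check: no.
Legal moves for White include: Bd8, Bxb8, Bd6, Bb6, Be5, Ba5, Bf4, Bg3, Bh2, Qc8+, Qxh7, Qd7, Qh6, Qe6, Qh5, Qf5, Qh4, Qg4, ... (list truncated; more exist).
White has legal moves and is not in check → neither.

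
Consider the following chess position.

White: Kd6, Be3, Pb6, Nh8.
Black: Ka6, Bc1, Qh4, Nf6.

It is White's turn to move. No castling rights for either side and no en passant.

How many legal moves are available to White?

18

White to move; king on d6.
In check: no.
Legal moves: Nf7, Ng6, Ke7, Kc7, Ke6, Kc6, Ke5, Kc5, Bh6, Bg5, Bc5, Bf4, Bd4, Bf2, Bd2, Bg1, Bxc1, b7.
Count: 18.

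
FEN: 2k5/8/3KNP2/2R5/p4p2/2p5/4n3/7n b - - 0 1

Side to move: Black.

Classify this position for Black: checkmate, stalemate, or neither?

neither

Black to move; black king on c8.
In check: yes, from the white rook on c5.
Legal moves for Black: Kb8, Kb7.
Black is in check but has 2 legal moves → neither.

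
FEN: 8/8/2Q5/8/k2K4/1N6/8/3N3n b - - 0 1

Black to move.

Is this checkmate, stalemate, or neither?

Black to move; black king on a4.
In check: yes, from the white queen on c6.
Legal moves for Black: Kb4, Kxb3, Ka3.
Black is in check but has 3 legal moves → neither.

neither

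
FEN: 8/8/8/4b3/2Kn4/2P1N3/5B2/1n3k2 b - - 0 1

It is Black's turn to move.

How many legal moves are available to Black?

2

Black to move; king on f1.
In check: yes, from the white knight on e3.
Legal moves: Kxf2, Ke2.
Count: 2.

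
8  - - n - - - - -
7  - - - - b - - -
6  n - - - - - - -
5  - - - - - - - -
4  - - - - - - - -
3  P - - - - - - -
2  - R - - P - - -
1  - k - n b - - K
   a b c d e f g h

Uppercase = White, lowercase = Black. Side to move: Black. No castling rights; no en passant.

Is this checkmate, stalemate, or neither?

Black to move; black king on b1.
In check: yes, from the white rook on b2.
Legal moves for Black: Kxb2, Kc1, Ka1, Nxb2.
Black is in check but has 4 legal moves → neither.

neither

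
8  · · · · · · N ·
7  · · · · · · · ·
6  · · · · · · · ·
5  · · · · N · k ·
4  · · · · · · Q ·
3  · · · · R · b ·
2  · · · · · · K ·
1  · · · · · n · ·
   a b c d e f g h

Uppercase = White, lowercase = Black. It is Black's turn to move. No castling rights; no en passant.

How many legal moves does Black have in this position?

0

Black to move; king on g5.
In check: yes, from the white queen on g4.
Legal moves: none.
Count: 0.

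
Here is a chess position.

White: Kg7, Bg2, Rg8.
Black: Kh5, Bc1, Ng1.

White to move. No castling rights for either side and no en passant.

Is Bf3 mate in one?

After Bf3: black king on h5; in check: yes, from the white bishop on f3.
Black has 3 legal replies: Kg5, Kh4, Nxf3.
In check but a legal move exists → not checkmate.

no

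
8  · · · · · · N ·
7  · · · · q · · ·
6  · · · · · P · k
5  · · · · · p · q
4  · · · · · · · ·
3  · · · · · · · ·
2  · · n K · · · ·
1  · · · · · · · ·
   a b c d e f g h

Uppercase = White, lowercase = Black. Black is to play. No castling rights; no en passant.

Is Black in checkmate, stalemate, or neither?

neither

Black to move; black king on h6.
In check: yes, from the white knight on g8.
Legal moves for Black: Kh7, Kg6, Kg5.
Black is in check but has 3 legal moves → neither.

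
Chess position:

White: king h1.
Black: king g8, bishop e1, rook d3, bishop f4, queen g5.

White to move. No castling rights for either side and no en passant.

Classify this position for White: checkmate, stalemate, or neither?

White to move; white king on h1.
In check: no.
King squares — g1: attacked by Qg5; g2: attacked by Qg5; h2: attacked by Bf4.
Legal moves for White: none.
Not in check and no legal moves → stalemate.

stalemate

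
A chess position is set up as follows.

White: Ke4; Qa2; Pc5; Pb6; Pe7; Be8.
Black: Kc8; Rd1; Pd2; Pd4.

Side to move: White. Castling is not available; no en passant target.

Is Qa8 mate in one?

yes

After Qa8: black king on c8; in check: yes, from the white queen on a8.
King squares — b7: attacked by Qa8; c7: attacked by Pb6; d7: attacked by Be8; b8: attacked by Qa8; d8: attacked by Pe7.
Black has no legal moves → checkmate.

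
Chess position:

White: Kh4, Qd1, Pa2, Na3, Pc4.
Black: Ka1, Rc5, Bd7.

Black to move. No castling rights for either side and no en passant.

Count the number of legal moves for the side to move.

Black to move; king on a1.
In check: yes, from the white queen on d1.
Legal moves: Kb2, Kxa2.
Count: 2.

2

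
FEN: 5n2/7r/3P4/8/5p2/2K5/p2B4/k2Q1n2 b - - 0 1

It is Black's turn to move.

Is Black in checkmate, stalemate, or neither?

checkmate

Black to move; black king on a1.
In check: yes, from the white queen on d1.
King squares — b1: attacked by Qd1; a2: own pawn; b2: attacked by Kc3.
Legal moves for Black: none.
In check with no legal moves → checkmate.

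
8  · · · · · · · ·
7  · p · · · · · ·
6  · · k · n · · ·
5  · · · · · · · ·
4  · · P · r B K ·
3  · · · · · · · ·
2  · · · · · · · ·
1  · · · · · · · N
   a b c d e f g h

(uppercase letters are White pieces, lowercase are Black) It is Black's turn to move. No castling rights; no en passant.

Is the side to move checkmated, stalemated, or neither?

neither

Black to move; black king on c6.
In check: no.
Legal moves for Black include: Nf8, Nd8, Ng7, Nc7, Ng5, Nc5, Nxf4, Nd4, Kd7, Kb6, Kc5, Re5, Rxf4+, Rd4, Rxc4, Re3, Re2, Re1, ... (list truncated; more exist).
Black has legal moves and is not in check → neither.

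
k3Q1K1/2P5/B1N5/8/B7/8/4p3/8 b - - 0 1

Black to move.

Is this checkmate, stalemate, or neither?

checkmate

Black to move; black king on a8.
In check: yes, from the white queen on e8.
King squares — a7: attacked by Nc6; b7: attacked by Ba6; b8: attacked by Nc6.
Legal moves for Black: none.
In check with no legal moves → checkmate.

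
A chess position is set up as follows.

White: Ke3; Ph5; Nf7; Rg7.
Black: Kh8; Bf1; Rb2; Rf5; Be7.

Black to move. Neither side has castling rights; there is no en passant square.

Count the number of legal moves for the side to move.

2

Black to move; king on h8.
In check: yes, from the white knight on f7.
Legal moves: Kxg7, Rxf7.
Count: 2.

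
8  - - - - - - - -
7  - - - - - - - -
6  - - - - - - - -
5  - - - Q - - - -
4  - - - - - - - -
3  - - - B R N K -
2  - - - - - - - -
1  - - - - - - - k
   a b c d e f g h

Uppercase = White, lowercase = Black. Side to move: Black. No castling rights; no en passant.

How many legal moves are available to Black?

Black to move; king on h1.
In check: no.
Legal moves: none.
Count: 0.

0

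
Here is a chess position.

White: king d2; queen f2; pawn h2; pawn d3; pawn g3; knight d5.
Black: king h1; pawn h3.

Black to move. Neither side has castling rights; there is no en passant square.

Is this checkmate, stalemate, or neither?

stalemate

Black to move; black king on h1.
In check: no.
King squares — g1: attacked by Qf2; g2: attacked by Qf2; h2: attacked by Qf2.
Legal moves for Black: none.
Not in check and no legal moves → stalemate.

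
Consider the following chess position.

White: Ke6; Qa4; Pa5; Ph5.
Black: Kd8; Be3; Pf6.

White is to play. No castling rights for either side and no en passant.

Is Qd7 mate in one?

After Qd7: black king on d8; in check: yes, from the white queen on d7.
King squares — c7: attacked by Qd7; d7: attacked by Ke6; e7: attacked by Ke6; c8: attacked by Qd7; e8: attacked by Qd7.
Black has no legal moves → checkmate.

yes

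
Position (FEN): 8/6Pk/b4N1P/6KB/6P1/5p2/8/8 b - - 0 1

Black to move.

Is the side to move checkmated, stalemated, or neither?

Black to move; black king on h7.
In check: yes, from the white knight on f6.
King squares — g6: attacked by Kg5; h6: attacked by Kg5; g7: attacked by Ph6; g8: attacked by Nf6; h8: attacked by Pg7.
Legal moves for Black: none.
In check with no legal moves → checkmate.

checkmate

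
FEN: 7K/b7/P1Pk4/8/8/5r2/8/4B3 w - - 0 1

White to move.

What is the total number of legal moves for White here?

White to move; king on h8.
In check: no.
Legal moves: Kg8, Kh7, Kg7, Ba5, Bh4, Bb4+, Bg3+, Bc3, Bf2, Bd2, c7.
Count: 11.

11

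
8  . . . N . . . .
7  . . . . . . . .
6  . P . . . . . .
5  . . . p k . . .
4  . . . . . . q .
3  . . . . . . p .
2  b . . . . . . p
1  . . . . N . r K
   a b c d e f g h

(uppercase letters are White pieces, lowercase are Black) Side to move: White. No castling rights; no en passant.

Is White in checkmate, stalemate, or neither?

White to move; white king on h1.
In check: yes, from the black rook on g1.
King squares — g1: attacked by Ph2; g2: attacked by Rg1; h2: attacked by Pg3.
Legal moves for White: none.
In check with no legal moves → checkmate.

checkmate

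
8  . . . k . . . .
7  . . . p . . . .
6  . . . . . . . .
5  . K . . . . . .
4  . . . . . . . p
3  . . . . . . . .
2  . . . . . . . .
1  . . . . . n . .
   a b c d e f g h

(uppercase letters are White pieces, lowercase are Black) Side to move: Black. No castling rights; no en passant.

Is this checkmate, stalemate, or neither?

neither

Black to move; black king on d8.
In check: no.
Legal moves for Black: Ke8, Kc8, Ke7, Kc7, Ng3, Ne3, Nh2, Nd2, d6, h3, d5.
Black has 11 legal moves and is not in check → neither.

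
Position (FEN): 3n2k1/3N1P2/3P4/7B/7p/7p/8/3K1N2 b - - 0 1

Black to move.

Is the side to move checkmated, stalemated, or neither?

neither

Black to move; black king on g8.
In check: yes, from the white pawn on f7.
Legal moves for Black: Kh8, Kh7, Kg7, Nxf7.
Black is in check but has 4 legal moves → neither.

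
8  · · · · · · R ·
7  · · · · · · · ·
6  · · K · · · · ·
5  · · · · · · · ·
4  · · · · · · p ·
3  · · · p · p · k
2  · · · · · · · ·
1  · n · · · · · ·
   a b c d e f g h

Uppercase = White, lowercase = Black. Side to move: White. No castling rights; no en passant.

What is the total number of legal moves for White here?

White to move; king on c6.
In check: no.
Legal moves: Rh8+, Rf8, Re8, Rd8, Rc8, Rb8, Ra8, Rg7, Rg6, Rg5, Rxg4, Kd7, Kc7, Kb7, Kd6, Kb6, Kd5, Kc5, Kb5.
Count: 19.

19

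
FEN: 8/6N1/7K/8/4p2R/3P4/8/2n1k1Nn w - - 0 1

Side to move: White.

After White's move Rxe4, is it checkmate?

no

After Rxe4: black king on e1; in check: yes, from the white rook on e4.
Black has 5 legal replies: Kf2, Kd2, Kf1, Kd1, Ne2.
In check but a legal move exists → not checkmate.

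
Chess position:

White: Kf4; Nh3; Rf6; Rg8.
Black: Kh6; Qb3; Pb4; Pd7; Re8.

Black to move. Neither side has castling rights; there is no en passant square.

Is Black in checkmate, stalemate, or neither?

Black to move; black king on h6.
In check: yes, from the white rook on f6.
Legal moves for Black: Kh7, Kh5.
Black is in check but has 2 legal moves → neither.

neither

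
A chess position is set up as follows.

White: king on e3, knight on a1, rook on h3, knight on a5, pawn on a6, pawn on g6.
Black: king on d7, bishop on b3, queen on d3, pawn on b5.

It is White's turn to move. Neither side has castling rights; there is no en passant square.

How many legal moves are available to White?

3

White to move; king on e3.
In check: yes, from the black queen on d3.
Legal moves: Kf4, Kxd3, Kf2.
Count: 3.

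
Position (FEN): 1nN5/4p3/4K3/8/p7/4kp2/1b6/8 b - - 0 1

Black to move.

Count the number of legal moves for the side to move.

Black to move; king on e3.
In check: no.
Legal moves: Nd7, Nc6, Na6, Kf4, Ke4, Kd4, Kd3, Kf2, Ke2, Kd2, Bh8, Bg7, Bf6, Be5, Bd4, Bc3, Ba3, Bc1, Ba1, a3, f2.
Count: 21.

21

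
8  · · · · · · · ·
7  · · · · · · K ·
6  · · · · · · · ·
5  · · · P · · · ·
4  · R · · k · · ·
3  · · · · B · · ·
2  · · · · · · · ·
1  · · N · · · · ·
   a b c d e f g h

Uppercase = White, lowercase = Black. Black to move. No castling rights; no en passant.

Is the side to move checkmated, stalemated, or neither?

Black to move; black king on e4.
In check: yes, from the white rook on b4.
King squares — d3: attacked by Nc1; e3: available; f3: available; d4: attacked by Be3; f4: attacked by Be3; d5: available; e5: available; f5: available.
Legal moves for Black: Kf5, Ke5, Kxd5, Kf3, Kxe3.
Black is in check but has 5 legal moves → neither.

neither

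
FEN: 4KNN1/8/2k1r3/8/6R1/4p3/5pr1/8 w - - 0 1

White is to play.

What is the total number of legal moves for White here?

White to move; king on e8.
In check: yes, from the black rook on e6.
Legal moves: Kd8, Kf7, Ne7+, Nxe6.
Count: 4.

4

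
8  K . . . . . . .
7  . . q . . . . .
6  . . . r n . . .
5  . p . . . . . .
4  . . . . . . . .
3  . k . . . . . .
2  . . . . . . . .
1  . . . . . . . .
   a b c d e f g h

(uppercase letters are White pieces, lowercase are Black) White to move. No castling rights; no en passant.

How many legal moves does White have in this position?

White to move; king on a8.
In check: no.
Legal moves: none.
Count: 0.

0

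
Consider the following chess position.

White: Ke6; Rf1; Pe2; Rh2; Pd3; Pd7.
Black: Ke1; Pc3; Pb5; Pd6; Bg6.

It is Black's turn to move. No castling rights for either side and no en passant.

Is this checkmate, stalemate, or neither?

neither

Black to move; black king on e1.
In check: yes, from the white rook on f1.
King squares — d1: attacked by Rf1; f1: available; d2: available; e2: attacked by Rh2; f2: attacked by Rf1.
Legal moves for Black: Kd2, Kxf1.
Black is in check but has 2 legal moves → neither.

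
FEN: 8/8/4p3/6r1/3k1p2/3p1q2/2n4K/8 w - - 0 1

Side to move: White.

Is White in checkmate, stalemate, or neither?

stalemate

White to move; white king on h2.
In check: no.
King squares — g1: attacked by Rg5; h1: attacked by Qf3; g2: attacked by Qf3; g3: attacked by Qf3; h3: attacked by Qf3.
Legal moves for White: none.
Not in check and no legal moves → stalemate.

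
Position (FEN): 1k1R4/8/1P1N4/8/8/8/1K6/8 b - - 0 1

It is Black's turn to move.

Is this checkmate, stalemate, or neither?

Black to move; black king on b8.
In check: yes, from the white rook on d8.
King squares — a7: attacked by Pb6; b7: attacked by Nd6; c7: attacked by Pb6; a8: attacked by Rd8; c8: attacked by Nd6.
Legal moves for Black: none.
In check with no legal moves → checkmate.

checkmate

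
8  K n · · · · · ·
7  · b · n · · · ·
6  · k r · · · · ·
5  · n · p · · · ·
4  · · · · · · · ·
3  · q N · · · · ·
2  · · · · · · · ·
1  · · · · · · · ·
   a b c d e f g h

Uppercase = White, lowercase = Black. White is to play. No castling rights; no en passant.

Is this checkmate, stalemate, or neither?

checkmate

White to move; white king on a8.
In check: yes, from the black bishop on b7.
King squares — a7: attacked by Nb5; b7: attacked by Kb6; b8: attacked by Nd7.
Legal moves for White: none.
In check with no legal moves → checkmate.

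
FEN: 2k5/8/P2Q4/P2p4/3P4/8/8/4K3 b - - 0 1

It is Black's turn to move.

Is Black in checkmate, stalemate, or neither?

stalemate

Black to move; black king on c8.
In check: no.
King squares — b7: attacked by Pa6; c7: attacked by Qd6; d7: attacked by Qd6; b8: attacked by Qd6; d8: attacked by Qd6.
Legal moves for Black: none.
Not in check and no legal moves → stalemate.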